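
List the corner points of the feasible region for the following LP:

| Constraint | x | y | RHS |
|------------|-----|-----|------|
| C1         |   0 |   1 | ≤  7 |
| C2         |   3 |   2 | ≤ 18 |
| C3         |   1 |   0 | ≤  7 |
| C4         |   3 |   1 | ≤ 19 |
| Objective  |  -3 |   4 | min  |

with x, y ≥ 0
Each vertex is the intersection of two constraint boundaries that also satisfies all remaining constraints:
  x = 0 and y = 0 → (0, 0)
  3x + 2y = 18 and y = 0 → (6, 0)
  y = 7 and 3x + 2y = 18 → (1.333, 7)
  y = 7 and x = 0 → (0, 7)

Vertices: (0, 0), (6, 0), (1.333, 7), (0, 7)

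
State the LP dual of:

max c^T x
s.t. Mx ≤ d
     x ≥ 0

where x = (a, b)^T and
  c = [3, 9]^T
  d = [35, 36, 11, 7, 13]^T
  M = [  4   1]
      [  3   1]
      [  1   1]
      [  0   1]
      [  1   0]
Minimize: z = 35y1 + 36y2 + 11y3 + 7y4 + 13y5

Subject to:
  C1: -4y1 - 3y2 - y3 - y5 ≤ -3
  C2: -y1 - y2 - y3 - y4 ≤ -9
  y1, y2, y3, y4, y5 ≥ 0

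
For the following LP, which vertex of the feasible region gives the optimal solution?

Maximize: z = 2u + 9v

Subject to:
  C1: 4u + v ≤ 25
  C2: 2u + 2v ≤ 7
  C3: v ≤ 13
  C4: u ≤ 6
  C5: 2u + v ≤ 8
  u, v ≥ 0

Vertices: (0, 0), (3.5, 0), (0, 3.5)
(0, 3.5) with z = 31.5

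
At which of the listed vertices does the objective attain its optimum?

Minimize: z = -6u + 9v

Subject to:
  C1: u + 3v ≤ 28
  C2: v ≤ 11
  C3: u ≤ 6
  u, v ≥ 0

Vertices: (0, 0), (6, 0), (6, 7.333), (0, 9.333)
(6, 0) with z = -36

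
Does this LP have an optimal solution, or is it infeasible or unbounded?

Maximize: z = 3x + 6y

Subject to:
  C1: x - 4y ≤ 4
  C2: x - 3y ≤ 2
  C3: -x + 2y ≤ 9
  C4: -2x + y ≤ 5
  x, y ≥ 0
Feasible point: (0, 0) satisfies every constraint, so the LP is feasible.
Direction d = (3, 1): for each constraint row a, a·d ≤ 0 —
  (1)(3) + (-4)(1) = -1 ≤ 0
  (1)(3) + (-3)(1) = 0 ≤ 0
  (-1)(3) + (2)(1) = -1 ≤ 0
  (-2)(3) + (1)(1) = -5 ≤ 0
and d ≥ 0, so (0, 0) + t·d stays feasible for every t ≥ 0. Along this ray z = 3x + 6y changes by 15 per unit t, so z → +∞.

The LP is unbounded; z can be made arbitrarily large.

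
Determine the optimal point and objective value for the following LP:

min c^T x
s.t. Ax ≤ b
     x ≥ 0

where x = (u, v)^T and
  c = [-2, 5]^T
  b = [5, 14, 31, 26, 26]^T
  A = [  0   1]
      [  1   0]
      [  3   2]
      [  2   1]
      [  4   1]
Each vertex is the intersection of two constraint boundaries that also satisfies all remaining constraints:
  u = 0 and v = 0 → (0, 0)
  4u + v = 26 and v = 0 → (6.5, 0)
  v = 5 and 4u + v = 26 → (5.25, 5)
  v = 5 and u = 0 → (0, 5)

Evaluating z = -2u + 5v at each vertex:
  (0, 0): z = 0
  (6.5, 0): z = -13
  (5.25, 5): z = 14.5
  (0, 5): z = 25

The minimum is at (6.5, 0) with z = -13.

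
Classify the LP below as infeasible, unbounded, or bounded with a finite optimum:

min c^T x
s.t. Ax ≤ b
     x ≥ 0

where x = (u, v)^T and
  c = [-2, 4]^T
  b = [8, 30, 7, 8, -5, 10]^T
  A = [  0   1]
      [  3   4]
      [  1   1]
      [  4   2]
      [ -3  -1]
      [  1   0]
The point (2, 0) satisfies every constraint, so the LP is feasible; the constraints give u ≤ 10 and v ≤ 8, which with u, v ≥ 0 keep the feasible region inside a bounded box. A feasible, bounded LP attains a finite optimum at a vertex.

The LP has an optimal solution: (2, 0) with z = -4.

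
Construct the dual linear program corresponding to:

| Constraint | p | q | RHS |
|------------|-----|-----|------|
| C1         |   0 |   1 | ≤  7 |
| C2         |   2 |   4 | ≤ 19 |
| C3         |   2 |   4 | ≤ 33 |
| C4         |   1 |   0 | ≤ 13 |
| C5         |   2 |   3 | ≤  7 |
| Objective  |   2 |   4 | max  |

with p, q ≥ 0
Minimize: z = 7y1 + 19y2 + 33y3 + 13y4 + 7y5

Subject to:
  C1: -2y2 - 2y3 - y4 - 2y5 ≤ -2
  C2: -y1 - 4y2 - 4y3 - 3y5 ≤ -4
  y1, y2, y3, y4, y5 ≥ 0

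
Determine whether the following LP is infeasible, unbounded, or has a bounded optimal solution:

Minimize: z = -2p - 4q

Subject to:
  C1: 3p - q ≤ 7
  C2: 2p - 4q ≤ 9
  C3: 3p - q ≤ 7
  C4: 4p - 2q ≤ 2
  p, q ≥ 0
Feasible point: (0, 0) satisfies every constraint, so the LP is feasible.
Direction d = (0, 1): for each constraint row a, a·d ≤ 0 —
  (3)(0) + (-1)(1) = -1 ≤ 0
  (2)(0) + (-4)(1) = -4 ≤ 0
  (3)(0) + (-1)(1) = -1 ≤ 0
  (4)(0) + (-2)(1) = -2 ≤ 0
and d ≥ 0, so (0, 0) + t·d stays feasible for every t ≥ 0. Along this ray z = -2p - 4q changes by -4 per unit t, so z → −∞.

Unbounded — the objective can decrease without bound over the feasible region.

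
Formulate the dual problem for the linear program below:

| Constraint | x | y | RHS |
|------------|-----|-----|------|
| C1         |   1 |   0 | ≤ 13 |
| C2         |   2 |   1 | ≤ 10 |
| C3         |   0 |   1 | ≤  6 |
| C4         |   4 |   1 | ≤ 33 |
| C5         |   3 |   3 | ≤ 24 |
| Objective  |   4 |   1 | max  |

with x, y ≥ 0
Minimize: z = 13y1 + 10y2 + 6y3 + 33y4 + 24y5

Subject to:
  C1: -y1 - 2y2 - 4y4 - 3y5 ≤ -4
  C2: -y2 - y3 - y4 - 3y5 ≤ -1
  y1, y2, y3, y4, y5 ≥ 0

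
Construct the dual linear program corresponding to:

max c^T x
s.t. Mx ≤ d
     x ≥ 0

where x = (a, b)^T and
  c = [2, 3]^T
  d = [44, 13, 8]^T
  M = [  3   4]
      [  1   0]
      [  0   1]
Minimize: z = 44y1 + 13y2 + 8y3

Subject to:
  C1: -3y1 - y2 ≤ -2
  C2: -4y1 - y3 ≤ -3
  y1, y2, y3 ≥ 0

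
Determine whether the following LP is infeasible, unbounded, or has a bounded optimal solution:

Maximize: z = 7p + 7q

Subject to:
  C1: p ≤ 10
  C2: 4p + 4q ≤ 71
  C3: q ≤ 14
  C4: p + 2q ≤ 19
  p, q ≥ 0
The point (10, 4.5) satisfies every constraint, so the LP is feasible; the constraints give p ≤ 10 and q ≤ 14, which with p, q ≥ 0 keep the feasible region inside a bounded box. A feasible, bounded LP attains a finite optimum at a vertex.

Bounded optimum: z* = 101.5 at (10, 4.5).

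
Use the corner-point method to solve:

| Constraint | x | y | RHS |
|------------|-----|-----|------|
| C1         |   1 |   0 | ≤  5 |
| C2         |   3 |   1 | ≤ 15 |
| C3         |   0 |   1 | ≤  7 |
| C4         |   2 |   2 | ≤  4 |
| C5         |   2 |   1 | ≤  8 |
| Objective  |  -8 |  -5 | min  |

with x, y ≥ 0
x = 2, y = 0, z = -16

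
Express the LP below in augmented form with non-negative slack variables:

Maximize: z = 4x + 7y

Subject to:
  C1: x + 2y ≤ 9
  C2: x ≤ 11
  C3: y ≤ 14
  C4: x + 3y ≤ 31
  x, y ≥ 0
max z = 4x + 7y

s.t.
  x + 2y + s1 = 9
  x + s2 = 11
  y + s3 = 14
  x + 3y + s4 = 31
  x, y, s1, s2, s3, s4 ≥ 0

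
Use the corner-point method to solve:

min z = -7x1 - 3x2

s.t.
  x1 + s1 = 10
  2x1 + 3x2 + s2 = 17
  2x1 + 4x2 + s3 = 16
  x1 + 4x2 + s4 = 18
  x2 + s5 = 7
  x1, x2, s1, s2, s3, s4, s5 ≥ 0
x1 = 8, x2 = 0, z = -56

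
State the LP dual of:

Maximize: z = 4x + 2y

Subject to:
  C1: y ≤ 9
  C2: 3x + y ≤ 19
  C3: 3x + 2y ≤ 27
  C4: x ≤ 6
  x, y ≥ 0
Minimize: z = 9y1 + 19y2 + 27y3 + 6y4

Subject to:
  C1: -3y2 - 3y3 - y4 ≤ -4
  C2: -y1 - y2 - 2y3 ≤ -2
  y1, y2, y3, y4 ≥ 0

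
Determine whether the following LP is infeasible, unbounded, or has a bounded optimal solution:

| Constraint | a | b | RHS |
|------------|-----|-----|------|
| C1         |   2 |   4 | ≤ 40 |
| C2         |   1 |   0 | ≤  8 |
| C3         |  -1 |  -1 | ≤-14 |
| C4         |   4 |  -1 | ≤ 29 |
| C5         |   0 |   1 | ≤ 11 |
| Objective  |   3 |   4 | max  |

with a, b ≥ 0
The point (8, 6) satisfies every constraint, so the LP is feasible; the constraints give a ≤ 8 and b ≤ 11, which with a, b ≥ 0 keep the feasible region inside a bounded box. A feasible, bounded LP attains a finite optimum at a vertex.

Evaluating z = 3a + 4b at each vertex:
  (8, 6): z = 48

Feasible with finite optimum z* = 48 at (8, 6).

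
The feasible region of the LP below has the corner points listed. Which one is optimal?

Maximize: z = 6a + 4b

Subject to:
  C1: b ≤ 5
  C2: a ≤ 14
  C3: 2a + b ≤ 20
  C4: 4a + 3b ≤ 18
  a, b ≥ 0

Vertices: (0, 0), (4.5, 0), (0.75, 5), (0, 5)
(4.5, 0) with z = 27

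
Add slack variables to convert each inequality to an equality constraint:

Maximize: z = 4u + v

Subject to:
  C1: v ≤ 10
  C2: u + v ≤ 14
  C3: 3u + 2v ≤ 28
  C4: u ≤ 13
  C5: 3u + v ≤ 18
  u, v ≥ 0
max z = 4u + v

s.t.
  v + s1 = 10
  u + v + s2 = 14
  3u + 2v + s3 = 28
  u + s4 = 13
  3u + v + s5 = 18
  u, v, s1, s2, s3, s4, s5 ≥ 0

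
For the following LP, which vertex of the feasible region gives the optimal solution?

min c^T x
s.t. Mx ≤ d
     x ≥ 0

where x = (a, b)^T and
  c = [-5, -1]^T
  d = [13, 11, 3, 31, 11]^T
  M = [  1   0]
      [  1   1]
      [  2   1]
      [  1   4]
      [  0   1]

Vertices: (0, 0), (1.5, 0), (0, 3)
Evaluating z = -5a - b at each vertex:
  (0, 0): z = 0
  (1.5, 0): z = -7.5
  (0, 3): z = -3

The smallest value is z = -7.5, attained at (1.5, 0).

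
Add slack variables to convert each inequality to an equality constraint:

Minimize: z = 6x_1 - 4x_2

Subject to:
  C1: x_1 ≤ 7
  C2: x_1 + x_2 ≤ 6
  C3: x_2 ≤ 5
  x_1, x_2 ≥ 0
min z = 6x_1 - 4x_2

s.t.
  x_1 + s1 = 7
  x_1 + x_2 + s2 = 6
  x_2 + s3 = 5
  x_1, x_2, s1, s2, s3 ≥ 0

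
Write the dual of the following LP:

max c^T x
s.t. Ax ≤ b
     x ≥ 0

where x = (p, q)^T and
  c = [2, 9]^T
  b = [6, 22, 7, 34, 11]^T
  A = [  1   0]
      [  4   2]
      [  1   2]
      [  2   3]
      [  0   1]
Minimize: z = 6y1 + 22y2 + 7y3 + 34y4 + 11y5

Subject to:
  C1: -y1 - 4y2 - y3 - 2y4 ≤ -2
  C2: -2y2 - 2y3 - 3y4 - y5 ≤ -9
  y1, y2, y3, y4, y5 ≥ 0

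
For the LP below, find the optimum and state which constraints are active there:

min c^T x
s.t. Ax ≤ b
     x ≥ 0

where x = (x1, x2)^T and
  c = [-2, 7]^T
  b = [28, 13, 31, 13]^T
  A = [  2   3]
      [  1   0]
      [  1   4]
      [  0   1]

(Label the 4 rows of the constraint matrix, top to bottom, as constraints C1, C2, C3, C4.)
Optimal: x1 = 13, x2 = 0
Slack at optimum:
  C1: slack = 2
  C2: slack = 0 (binding)
  C3: slack = 18
  C4: slack = 13
  x1 ≥ 0: x1 = 13
  x2 ≥ 0: x2 = 0 (binding)
Binding constraints: C2, x2 ≥ 0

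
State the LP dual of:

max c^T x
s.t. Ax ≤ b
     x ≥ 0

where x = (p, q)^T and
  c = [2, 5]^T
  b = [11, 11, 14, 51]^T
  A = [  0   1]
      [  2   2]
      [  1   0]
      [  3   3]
Minimize: z = 11y1 + 11y2 + 14y3 + 51y4

Subject to:
  C1: -2y2 - y3 - 3y4 ≤ -2
  C2: -y1 - 2y2 - 3y4 ≤ -5
  y1, y2, y3, y4 ≥ 0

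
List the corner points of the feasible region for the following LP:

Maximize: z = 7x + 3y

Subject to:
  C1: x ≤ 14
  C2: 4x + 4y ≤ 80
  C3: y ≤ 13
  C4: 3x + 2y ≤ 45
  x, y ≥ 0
Each vertex is the intersection of two constraint boundaries that also satisfies all remaining constraints:
  x = 0 and y = 0 → (0, 0)
  x = 14 and y = 0 → (14, 0)
  x = 14 and 3x + 2y = 45 → (14, 1.5)
  y = 13 and 3x + 2y = 45 → (6.333, 13)
  y = 13 and x = 0 → (0, 13)

Vertices: (0, 0), (14, 0), (14, 1.5), (6.333, 13), (0, 13)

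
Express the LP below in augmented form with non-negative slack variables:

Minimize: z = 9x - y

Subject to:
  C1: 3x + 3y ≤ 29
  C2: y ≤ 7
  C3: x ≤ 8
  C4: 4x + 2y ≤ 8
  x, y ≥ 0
min z = 9x - y

s.t.
  3x + 3y + s1 = 29
  y + s2 = 7
  x + s3 = 8
  4x + 2y + s4 = 8
  x, y, s1, s2, s3, s4 ≥ 0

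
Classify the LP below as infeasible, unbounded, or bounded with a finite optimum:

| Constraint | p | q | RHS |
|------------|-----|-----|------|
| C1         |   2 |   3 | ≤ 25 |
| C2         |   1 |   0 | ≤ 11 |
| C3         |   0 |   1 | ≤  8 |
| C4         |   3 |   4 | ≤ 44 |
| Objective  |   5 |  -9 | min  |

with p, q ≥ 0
The point (0, 8) satisfies every constraint, so the LP is feasible; the constraints give p ≤ 11 and q ≤ 8, which with p, q ≥ 0 keep the feasible region inside a bounded box. A feasible, bounded LP attains a finite optimum at a vertex.

Bounded optimum: z* = -72 at (0, 8).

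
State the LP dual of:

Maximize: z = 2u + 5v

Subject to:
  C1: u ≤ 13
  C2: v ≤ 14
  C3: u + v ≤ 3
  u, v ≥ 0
Minimize: z = 13y1 + 14y2 + 3y3

Subject to:
  C1: -y1 - y3 ≤ -2
  C2: -y2 - y3 ≤ -5
  y1, y2, y3 ≥ 0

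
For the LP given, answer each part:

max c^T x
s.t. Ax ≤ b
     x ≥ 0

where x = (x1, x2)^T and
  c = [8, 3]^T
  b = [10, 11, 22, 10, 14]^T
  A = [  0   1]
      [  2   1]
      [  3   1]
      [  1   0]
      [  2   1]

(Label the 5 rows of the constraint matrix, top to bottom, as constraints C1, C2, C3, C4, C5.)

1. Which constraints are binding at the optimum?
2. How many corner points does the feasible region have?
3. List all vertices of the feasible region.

1. C2, x2 ≥ 0
2. 4
3. (0, 0), (5.5, 0), (0.5, 10), (0, 10)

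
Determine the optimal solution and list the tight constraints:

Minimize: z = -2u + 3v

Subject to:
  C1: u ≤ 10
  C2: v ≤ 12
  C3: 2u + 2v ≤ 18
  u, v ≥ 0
Optimal: u = 9, v = 0
Slack at optimum:
  C1: slack = 1
  C2: slack = 12
  C3: slack = 0 (binding)
  u ≥ 0: u = 9
  v ≥ 0: v = 0 (binding)
Binding constraints: C3, v ≥ 0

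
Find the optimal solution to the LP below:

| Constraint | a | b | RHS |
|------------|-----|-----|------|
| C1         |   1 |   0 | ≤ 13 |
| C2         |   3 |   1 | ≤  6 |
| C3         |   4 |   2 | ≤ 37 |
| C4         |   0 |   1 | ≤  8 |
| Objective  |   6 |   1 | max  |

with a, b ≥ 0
a = 2, b = 0, z = 12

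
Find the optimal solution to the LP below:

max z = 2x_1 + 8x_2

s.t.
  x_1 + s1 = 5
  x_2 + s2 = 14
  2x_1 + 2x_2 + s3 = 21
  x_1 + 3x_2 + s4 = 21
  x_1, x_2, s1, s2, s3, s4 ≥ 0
x_1 = 0, x_2 = 7, z = 56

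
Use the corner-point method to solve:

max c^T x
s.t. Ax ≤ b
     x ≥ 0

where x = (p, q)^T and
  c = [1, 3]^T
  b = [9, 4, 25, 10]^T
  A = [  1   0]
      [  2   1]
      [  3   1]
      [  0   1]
Each vertex is the intersection of two constraint boundaries that also satisfies all remaining constraints:
  p = 0 and q = 0 → (0, 0)
  2p + q = 4 and q = 0 → (2, 0)
  2p + q = 4 and p = 0 → (0, 4)

Evaluating z = p + 3q at each vertex:
  (0, 0): z = 0
  (2, 0): z = 2
  (0, 4): z = 12

The maximum is at (0, 4) with z = 12.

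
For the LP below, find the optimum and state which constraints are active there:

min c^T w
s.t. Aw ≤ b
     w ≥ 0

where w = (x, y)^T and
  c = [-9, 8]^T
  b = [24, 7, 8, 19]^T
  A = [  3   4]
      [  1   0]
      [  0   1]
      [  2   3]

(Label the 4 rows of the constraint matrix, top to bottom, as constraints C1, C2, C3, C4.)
Optimal: x = 7, y = 0
Binding: C2, y ≥ 0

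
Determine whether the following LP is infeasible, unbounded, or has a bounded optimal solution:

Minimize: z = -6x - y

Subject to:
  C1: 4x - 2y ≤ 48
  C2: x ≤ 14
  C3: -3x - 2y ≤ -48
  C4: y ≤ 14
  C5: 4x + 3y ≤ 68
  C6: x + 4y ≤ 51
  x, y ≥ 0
The point (14, 4) satisfies every constraint, so the LP is feasible; the constraints give x ≤ 14 and y ≤ 14, which with x, y ≥ 0 keep the feasible region inside a bounded box. A feasible, bounded LP attains a finite optimum at a vertex.

Evaluating z = -6x - y at each vertex:
  (13.71, 3.429): z = -85.71
  (14, 4): z = -88
  (9.154, 10.46): z = -65.38
  (9, 10.5): z = -64.5

Feasible with finite optimum z* = -88 at (14, 4).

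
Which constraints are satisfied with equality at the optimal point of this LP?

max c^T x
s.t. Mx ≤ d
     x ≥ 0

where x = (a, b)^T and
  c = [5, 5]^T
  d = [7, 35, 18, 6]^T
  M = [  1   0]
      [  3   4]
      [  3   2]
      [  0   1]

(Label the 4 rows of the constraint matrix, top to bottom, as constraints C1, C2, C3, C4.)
Optimal: a = 2, b = 6
Binding: C3, C4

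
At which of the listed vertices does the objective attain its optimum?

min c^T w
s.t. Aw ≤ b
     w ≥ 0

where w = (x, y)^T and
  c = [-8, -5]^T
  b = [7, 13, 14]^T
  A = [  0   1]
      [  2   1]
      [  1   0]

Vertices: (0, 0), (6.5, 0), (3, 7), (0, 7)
(3, 7) with z = -59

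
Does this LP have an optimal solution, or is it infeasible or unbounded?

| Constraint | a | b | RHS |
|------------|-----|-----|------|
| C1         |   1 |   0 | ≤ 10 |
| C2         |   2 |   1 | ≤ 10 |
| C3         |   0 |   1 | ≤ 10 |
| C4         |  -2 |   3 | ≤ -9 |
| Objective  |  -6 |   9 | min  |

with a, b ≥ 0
The point (5, 0) satisfies every constraint, so the LP is feasible; the constraints give a ≤ 10 and b ≤ 10, which with a, b ≥ 0 keep the feasible region inside a bounded box. A feasible, bounded LP attains a finite optimum at a vertex.

Evaluating z = -6a + 9b at each vertex:
  (4.5, 0): z = -27
  (5, 0): z = -30
  (4.875, 0.25): z = -27

Bounded optimum: z* = -30 at (5, 0).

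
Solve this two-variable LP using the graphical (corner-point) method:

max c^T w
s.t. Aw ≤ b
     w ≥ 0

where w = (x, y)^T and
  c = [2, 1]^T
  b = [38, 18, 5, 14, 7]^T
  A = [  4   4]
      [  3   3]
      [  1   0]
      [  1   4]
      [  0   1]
Each vertex is the intersection of two constraint boundaries that also satisfies all remaining constraints:
  x = 0 and y = 0 → (0, 0)
  x = 5 and y = 0 → (5, 0)
  3x + 3y = 18 and x = 5 → (5, 1)
  3x + 3y = 18 and x + 4y = 14 → (3.333, 2.667)
  x + 4y = 14 and x = 0 → (0, 3.5)

Evaluating z = 2x + y at each vertex:
  (0, 0): z = 0
  (5, 0): z = 10
  (5, 1): z = 11
  (3.333, 2.667): z = 9.333
  (0, 3.5): z = 3.5

The maximum is at (5, 1) with z = 11.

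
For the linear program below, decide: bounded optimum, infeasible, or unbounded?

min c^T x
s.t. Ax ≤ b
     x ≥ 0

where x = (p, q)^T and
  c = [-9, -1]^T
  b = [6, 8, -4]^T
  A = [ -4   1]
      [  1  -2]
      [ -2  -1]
Feasible point: (2, 0) satisfies every constraint, so the LP is feasible.
Direction d = (1, 1): for each constraint row a, a·d ≤ 0 —
  (-4)(1) + (1)(1) = -3 ≤ 0
  (1)(1) + (-2)(1) = -1 ≤ 0
  (-2)(1) + (-1)(1) = -3 ≤ 0
and d ≥ 0, so (2, 0) + t·d stays feasible for every t ≥ 0. Along this ray z = -9p - q changes by -10 per unit t, so z → −∞.

Unbounded: there is a feasible ray along which z → −∞.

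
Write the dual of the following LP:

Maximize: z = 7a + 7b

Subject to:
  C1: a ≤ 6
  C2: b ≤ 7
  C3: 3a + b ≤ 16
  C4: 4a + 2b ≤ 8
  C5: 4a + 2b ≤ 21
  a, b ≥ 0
Minimize: z = 6y1 + 7y2 + 16y3 + 8y4 + 21y5

Subject to:
  C1: -y1 - 3y3 - 4y4 - 4y5 ≤ -7
  C2: -y2 - y3 - 2y4 - 2y5 ≤ -7
  y1, y2, y3, y4, y5 ≥ 0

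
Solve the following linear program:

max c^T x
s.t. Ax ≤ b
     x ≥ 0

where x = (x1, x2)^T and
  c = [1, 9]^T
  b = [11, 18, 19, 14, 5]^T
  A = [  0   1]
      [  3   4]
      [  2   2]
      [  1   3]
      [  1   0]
x1 = 0, x2 = 4.5, z = 40.5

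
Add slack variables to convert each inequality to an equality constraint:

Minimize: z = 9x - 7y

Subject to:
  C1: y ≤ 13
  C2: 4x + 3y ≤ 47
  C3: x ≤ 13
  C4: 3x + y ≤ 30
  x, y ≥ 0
min z = 9x - 7y

s.t.
  y + s1 = 13
  4x + 3y + s2 = 47
  x + s3 = 13
  3x + y + s4 = 30
  x, y, s1, s2, s3, s4 ≥ 0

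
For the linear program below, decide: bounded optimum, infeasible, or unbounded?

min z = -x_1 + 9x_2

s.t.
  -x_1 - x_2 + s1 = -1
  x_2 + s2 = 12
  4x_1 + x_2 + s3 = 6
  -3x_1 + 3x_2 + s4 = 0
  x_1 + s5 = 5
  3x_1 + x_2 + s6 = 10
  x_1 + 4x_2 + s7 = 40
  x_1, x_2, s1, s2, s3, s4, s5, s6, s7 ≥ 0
The point (1.5, 0) satisfies every constraint, so the LP is feasible; the constraints give x_1 ≤ 5 and x_2 ≤ 12, which with x_1, x_2 ≥ 0 keep the feasible region inside a bounded box. A feasible, bounded LP attains a finite optimum at a vertex.

Feasible with finite optimum z* = -1.5 at (1.5, 0).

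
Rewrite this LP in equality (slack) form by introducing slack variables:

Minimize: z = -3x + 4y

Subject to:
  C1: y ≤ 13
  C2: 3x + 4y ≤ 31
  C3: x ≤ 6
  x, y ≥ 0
min z = -3x + 4y

s.t.
  y + s1 = 13
  3x + 4y + s2 = 31
  x + s3 = 6
  x, y, s1, s2, s3 ≥ 0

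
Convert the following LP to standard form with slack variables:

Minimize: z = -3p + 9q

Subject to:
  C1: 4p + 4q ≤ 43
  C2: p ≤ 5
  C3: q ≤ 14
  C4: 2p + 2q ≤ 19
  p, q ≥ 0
min z = -3p + 9q

s.t.
  4p + 4q + s1 = 43
  p + s2 = 5
  q + s3 = 14
  2p + 2q + s4 = 19
  p, q, s1, s2, s3, s4 ≥ 0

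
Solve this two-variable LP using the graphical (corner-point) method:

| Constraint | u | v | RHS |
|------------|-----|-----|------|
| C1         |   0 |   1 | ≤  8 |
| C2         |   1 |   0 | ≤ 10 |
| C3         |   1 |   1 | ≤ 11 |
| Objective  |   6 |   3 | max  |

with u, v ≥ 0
Each vertex is the intersection of two constraint boundaries that also satisfies all remaining constraints:
  u = 0 and v = 0 → (0, 0)
  u = 10 and v = 0 → (10, 0)
  u = 10 and u + v = 11 → (10, 1)
  v = 8 and u + v = 11 → (3, 8)
  v = 8 and u = 0 → (0, 8)

Evaluating z = 6u + 3v at each vertex:
  (0, 0): z = 0
  (10, 0): z = 60
  (10, 1): z = 63
  (3, 8): z = 42
  (0, 8): z = 24

The maximum is at (10, 1) with z = 63.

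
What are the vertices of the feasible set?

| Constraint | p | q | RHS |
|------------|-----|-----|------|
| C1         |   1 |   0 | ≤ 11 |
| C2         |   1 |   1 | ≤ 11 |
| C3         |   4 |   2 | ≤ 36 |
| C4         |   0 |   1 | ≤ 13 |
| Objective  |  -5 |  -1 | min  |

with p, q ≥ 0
Each vertex is the intersection of two constraint boundaries that also satisfies all remaining constraints:
  p = 0 and q = 0 → (0, 0)
  4p + 2q = 36 and q = 0 → (9, 0)
  p + q = 11 and 4p + 2q = 36 → (7, 4)
  p + q = 11 and p = 0 → (0, 11)

Vertices: (0, 0), (9, 0), (7, 4), (0, 11)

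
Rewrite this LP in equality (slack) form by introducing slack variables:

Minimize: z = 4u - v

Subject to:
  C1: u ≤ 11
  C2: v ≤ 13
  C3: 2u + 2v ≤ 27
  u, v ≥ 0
min z = 4u - v

s.t.
  u + s1 = 11
  v + s2 = 13
  2u + 2v + s3 = 27
  u, v, s1, s2, s3 ≥ 0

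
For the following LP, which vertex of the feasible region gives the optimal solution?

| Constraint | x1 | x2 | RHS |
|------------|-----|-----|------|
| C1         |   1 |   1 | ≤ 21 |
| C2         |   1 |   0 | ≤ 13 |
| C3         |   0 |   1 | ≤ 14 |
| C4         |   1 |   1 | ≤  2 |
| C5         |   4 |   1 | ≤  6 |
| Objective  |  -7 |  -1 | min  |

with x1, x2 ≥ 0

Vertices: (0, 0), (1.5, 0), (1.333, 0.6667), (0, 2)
Evaluating z = -7x1 - x2 at each vertex:
  (0, 0): z = 0
  (1.5, 0): z = -10.5
  (1.333, 0.6667): z = -10
  (0, 2): z = -2

The smallest value is z = -10.5, attained at (1.5, 0).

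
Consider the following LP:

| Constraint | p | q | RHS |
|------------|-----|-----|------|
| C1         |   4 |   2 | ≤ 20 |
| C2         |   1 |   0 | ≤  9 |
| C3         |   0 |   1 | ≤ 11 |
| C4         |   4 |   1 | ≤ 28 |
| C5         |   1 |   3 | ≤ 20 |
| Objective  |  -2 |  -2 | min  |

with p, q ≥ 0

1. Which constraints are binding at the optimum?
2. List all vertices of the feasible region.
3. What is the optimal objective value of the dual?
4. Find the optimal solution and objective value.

1. C1, C5
2. (0, 0), (5, 0), (2, 6), (0, 6.667)
3. -16 (by strong duality, equal to the primal optimum)
4. p = 2, q = 6, z = -16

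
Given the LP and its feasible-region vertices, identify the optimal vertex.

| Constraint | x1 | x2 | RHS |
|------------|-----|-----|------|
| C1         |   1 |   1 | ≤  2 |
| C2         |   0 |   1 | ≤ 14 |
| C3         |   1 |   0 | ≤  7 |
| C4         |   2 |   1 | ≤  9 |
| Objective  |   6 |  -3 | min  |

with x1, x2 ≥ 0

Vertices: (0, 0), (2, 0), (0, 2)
Evaluating z = 6x1 - 3x2 at each vertex:
  (0, 0): z = 0
  (2, 0): z = 12
  (0, 2): z = -6

The smallest value is z = -6, attained at (0, 2).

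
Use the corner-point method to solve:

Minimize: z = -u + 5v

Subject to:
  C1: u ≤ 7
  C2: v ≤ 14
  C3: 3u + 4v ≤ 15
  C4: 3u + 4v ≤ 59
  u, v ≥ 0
Each vertex is the intersection of two constraint boundaries that also satisfies all remaining constraints:
  u = 0 and v = 0 → (0, 0)
  3u + 4v = 15 and v = 0 → (5, 0)
  3u + 4v = 15 and u = 0 → (0, 3.75)

Evaluating z = -u + 5v at each vertex:
  (0, 0): z = 0
  (5, 0): z = -5
  (0, 3.75): z = 18.75

The minimum is at (5, 0) with z = -5.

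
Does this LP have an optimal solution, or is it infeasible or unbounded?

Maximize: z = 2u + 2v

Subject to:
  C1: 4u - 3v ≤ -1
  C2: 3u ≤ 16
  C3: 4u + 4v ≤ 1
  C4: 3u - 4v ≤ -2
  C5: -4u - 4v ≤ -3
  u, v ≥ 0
C3 requires 4u + 4v ≤ 1, while C5 (-4u - 4v ≤ -3) is equivalent to 4u + 4v ≥ 3. Together they would need 3 ≤ 4u + 4v ≤ 1, which is impossible since 3 > 1. No point satisfies all constraints.

Infeasible: no point satisfies all constraints simultaneously.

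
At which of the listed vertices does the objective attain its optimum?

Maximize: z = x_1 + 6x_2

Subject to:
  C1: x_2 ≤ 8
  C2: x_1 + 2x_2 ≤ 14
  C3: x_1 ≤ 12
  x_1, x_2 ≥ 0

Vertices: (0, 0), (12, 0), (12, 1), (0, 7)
(0, 7) with z = 42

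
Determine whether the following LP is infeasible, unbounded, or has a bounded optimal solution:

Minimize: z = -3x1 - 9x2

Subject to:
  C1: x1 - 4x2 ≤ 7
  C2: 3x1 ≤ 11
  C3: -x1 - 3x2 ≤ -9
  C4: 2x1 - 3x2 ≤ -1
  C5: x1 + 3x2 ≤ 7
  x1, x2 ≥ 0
C5 requires x1 + 3x2 ≤ 7, while C3 (-x1 - 3x2 ≤ -9) is equivalent to x1 + 3x2 ≥ 9. Together they would need 9 ≤ x1 + 3x2 ≤ 7, which is impossible since 9 > 7. No point satisfies all constraints.

The feasible region is empty; the LP is infeasible.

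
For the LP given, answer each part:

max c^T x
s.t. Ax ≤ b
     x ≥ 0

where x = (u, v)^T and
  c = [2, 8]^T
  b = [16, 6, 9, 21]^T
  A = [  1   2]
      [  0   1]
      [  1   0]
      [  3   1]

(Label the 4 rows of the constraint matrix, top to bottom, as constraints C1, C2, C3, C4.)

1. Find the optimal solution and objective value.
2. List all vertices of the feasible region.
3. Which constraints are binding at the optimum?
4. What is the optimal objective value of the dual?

1. u = 4, v = 6, z = 56
2. (0, 0), (7, 0), (5.2, 5.4), (4, 6), (0, 6)
3. C1, C2
4. 56 (by strong duality, equal to the primal optimum)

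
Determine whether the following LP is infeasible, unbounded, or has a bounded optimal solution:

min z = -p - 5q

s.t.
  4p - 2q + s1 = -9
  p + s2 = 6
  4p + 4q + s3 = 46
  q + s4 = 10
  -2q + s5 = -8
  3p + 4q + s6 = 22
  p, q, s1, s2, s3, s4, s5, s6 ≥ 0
The point (0, 5.5) satisfies every constraint, so the LP is feasible; the constraints give p ≤ 6 and q ≤ 10, which with p, q ≥ 0 keep the feasible region inside a bounded box. A feasible, bounded LP attains a finite optimum at a vertex.

Evaluating z = -p - 5q at each vertex:
  (0, 4.5): z = -22.5
  (0.3636, 5.227): z = -26.5
  (0, 5.5): z = -27.5

Feasible with finite optimum z* = -27.5 at (0, 5.5).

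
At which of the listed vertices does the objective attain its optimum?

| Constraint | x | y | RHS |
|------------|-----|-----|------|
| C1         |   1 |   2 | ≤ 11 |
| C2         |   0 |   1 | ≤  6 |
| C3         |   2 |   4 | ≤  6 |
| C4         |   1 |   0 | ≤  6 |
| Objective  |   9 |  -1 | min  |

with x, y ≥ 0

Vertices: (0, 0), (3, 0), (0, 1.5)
Evaluating z = 9x - y at each vertex:
  (0, 0): z = 0
  (3, 0): z = 27
  (0, 1.5): z = -1.5

The smallest value is z = -1.5, attained at (0, 1.5).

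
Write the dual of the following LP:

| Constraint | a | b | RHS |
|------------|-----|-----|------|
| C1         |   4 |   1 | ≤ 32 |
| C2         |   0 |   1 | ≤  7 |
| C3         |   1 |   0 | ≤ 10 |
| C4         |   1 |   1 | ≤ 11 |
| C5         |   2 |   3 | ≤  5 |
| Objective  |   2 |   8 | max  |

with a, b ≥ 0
Minimize: z = 32y1 + 7y2 + 10y3 + 11y4 + 5y5

Subject to:
  C1: -4y1 - y3 - y4 - 2y5 ≤ -2
  C2: -y1 - y2 - y4 - 3y5 ≤ -8
  y1, y2, y3, y4, y5 ≥ 0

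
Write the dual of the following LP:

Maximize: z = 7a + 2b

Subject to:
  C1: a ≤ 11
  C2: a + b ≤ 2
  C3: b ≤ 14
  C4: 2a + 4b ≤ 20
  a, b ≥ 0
Minimize: z = 11y1 + 2y2 + 14y3 + 20y4

Subject to:
  C1: -y1 - y2 - 2y4 ≤ -7
  C2: -y2 - y3 - 4y4 ≤ -2
  y1, y2, y3, y4 ≥ 0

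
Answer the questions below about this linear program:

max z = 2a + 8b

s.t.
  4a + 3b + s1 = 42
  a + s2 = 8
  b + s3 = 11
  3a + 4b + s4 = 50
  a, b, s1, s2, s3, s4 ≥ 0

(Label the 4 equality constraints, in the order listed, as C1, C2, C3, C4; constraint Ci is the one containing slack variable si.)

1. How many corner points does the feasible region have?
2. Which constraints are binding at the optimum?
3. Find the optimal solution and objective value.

1. 6
2. C3, C4
3. a = 2, b = 11, z = 92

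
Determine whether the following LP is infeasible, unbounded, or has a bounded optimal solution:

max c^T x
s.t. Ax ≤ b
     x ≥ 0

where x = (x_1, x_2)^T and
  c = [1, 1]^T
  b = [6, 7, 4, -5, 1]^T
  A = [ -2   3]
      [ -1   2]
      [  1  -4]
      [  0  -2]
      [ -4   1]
Feasible point: (2, 3) satisfies every constraint, so the LP is feasible.
Direction d = (2, 1): for each constraint row a, a·d ≤ 0 —
  (-2)(2) + (3)(1) = -1 ≤ 0
  (-1)(2) + (2)(1) = 0 ≤ 0
  (1)(2) + (-4)(1) = -2 ≤ 0
  (0)(2) + (-2)(1) = -2 ≤ 0
  (-4)(2) + (1)(1) = -7 ≤ 0
and d ≥ 0, so (2, 3) + t·d stays feasible for every t ≥ 0. Along this ray z = x_1 + x_2 changes by 3 per unit t, so z → +∞.

Unbounded: there is a feasible ray along which z → +∞.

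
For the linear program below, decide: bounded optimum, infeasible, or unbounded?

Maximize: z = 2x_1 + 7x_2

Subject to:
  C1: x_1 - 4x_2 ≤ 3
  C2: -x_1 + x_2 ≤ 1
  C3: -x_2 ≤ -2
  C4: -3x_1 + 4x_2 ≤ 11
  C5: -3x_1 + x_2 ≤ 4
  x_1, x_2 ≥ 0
Feasible point: (1, 2) satisfies every constraint, so the LP is feasible.
Direction d = (4, 1): for each constraint row a, a·d ≤ 0 —
  (1)(4) + (-4)(1) = 0 ≤ 0
  (-1)(4) + (1)(1) = -3 ≤ 0
  (0)(4) + (-1)(1) = -1 ≤ 0
  (-3)(4) + (4)(1) = -8 ≤ 0
  (-3)(4) + (1)(1) = -11 ≤ 0
and d ≥ 0, so (1, 2) + t·d stays feasible for every t ≥ 0. Along this ray z = 2x_1 + 7x_2 changes by 15 per unit t, so z → +∞.

The LP is unbounded; z can be made arbitrarily large.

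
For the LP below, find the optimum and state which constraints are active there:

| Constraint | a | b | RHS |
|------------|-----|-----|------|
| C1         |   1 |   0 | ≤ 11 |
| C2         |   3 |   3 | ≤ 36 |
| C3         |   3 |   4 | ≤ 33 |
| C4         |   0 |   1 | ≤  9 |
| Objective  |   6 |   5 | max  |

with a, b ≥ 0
Optimal: a = 11, b = 0
Binding: C1, C3, b ≥ 0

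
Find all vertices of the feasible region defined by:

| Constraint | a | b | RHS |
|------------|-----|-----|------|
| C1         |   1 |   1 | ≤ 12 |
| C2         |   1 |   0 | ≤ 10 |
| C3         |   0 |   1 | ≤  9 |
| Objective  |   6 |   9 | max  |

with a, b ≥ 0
Each vertex is the intersection of two constraint boundaries that also satisfies all remaining constraints:
  a = 0 and b = 0 → (0, 0)
  a = 10 and b = 0 → (10, 0)
  a + b = 12 and a = 10 → (10, 2)
  a + b = 12 and b = 9 → (3, 9)
  b = 9 and a = 0 → (0, 9)

Vertices: (0, 0), (10, 0), (10, 2), (3, 9), (0, 9)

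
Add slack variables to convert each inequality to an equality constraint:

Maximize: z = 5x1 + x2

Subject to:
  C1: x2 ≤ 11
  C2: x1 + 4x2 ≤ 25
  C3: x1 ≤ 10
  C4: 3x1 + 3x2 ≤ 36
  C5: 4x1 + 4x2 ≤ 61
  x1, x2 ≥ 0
max z = 5x1 + x2

s.t.
  x2 + s1 = 11
  x1 + 4x2 + s2 = 25
  x1 + s3 = 10
  3x1 + 3x2 + s4 = 36
  4x1 + 4x2 + s5 = 61
  x1, x2, s1, s2, s3, s4, s5 ≥ 0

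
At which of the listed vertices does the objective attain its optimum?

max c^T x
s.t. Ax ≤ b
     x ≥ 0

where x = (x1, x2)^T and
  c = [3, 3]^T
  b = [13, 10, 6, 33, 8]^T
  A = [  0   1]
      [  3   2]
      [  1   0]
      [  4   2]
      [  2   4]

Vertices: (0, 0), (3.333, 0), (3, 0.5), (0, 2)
Evaluating z = 3x1 + 3x2 at each vertex:
  (0, 0): z = 0
  (3.333, 0): z = 10
  (3, 0.5): z = 10.5
  (0, 2): z = 6

The largest value is z = 10.5, attained at (3, 0.5).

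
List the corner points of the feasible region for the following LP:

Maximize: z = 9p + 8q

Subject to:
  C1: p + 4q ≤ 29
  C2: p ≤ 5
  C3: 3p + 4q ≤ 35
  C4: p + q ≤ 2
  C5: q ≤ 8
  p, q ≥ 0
Each vertex is the intersection of two constraint boundaries that also satisfies all remaining constraints:
  p = 0 and q = 0 → (0, 0)
  p + q = 2 and q = 0 → (2, 0)
  p + q = 2 and p = 0 → (0, 2)

Vertices: (0, 0), (2, 0), (0, 2)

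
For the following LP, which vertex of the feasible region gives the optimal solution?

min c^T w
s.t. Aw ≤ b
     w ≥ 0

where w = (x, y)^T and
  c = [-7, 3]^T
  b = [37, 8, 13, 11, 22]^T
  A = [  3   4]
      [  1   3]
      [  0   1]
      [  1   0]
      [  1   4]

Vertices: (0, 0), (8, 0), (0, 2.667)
Evaluating z = -7x + 3y at each vertex:
  (0, 0): z = 0
  (8, 0): z = -56
  (0, 2.667): z = 8

The smallest value is z = -56, attained at (8, 0).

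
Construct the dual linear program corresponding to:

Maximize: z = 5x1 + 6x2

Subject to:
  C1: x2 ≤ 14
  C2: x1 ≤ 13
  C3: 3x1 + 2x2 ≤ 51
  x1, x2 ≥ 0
Minimize: z = 14y1 + 13y2 + 51y3

Subject to:
  C1: -y2 - 3y3 ≤ -5
  C2: -y1 - 2y3 ≤ -6
  y1, y2, y3 ≥ 0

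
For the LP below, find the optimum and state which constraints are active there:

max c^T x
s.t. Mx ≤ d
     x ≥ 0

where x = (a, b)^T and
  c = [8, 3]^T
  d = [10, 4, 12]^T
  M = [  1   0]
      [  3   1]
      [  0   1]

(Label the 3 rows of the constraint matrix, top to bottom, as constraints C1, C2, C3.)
Optimal: a = 0, b = 4
Slack at optimum:
  C1: slack = 10
  C2: slack = 0 (binding)
  C3: slack = 8
  a ≥ 0: a = 0 (binding)
  b ≥ 0: b = 4
Binding constraints: C2, a ≥ 0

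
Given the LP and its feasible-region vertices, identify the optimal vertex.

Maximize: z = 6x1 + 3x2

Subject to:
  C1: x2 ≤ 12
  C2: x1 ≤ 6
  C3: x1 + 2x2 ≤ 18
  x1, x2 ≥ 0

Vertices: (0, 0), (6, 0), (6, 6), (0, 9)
(6, 6) with z = 54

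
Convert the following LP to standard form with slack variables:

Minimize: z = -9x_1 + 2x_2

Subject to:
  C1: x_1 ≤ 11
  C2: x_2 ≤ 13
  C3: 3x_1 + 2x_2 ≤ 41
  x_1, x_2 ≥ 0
min z = -9x_1 + 2x_2

s.t.
  x_1 + s1 = 11
  x_2 + s2 = 13
  3x_1 + 2x_2 + s3 = 41
  x_1, x_2, s1, s2, s3 ≥ 0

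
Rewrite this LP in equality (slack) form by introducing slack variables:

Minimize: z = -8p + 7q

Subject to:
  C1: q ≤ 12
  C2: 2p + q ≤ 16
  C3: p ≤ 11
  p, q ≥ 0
min z = -8p + 7q

s.t.
  q + s1 = 12
  2p + q + s2 = 16
  p + s3 = 11
  p, q, s1, s2, s3 ≥ 0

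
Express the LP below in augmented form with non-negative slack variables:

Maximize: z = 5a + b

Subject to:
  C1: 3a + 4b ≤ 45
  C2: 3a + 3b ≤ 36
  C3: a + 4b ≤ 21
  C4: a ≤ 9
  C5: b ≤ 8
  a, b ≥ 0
max z = 5a + b

s.t.
  3a + 4b + s1 = 45
  3a + 3b + s2 = 36
  a + 4b + s3 = 21
  a + s4 = 9
  b + s5 = 8
  a, b, s1, s2, s3, s4, s5 ≥ 0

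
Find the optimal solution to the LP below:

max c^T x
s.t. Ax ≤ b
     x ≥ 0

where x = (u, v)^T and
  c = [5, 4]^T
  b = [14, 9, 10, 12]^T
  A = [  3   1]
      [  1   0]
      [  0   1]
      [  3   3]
Each vertex is the intersection of two constraint boundaries that also satisfies all remaining constraints:
  u = 0 and v = 0 → (0, 0)
  3u + 3v = 12 and v = 0 → (4, 0)
  3u + 3v = 12 and u = 0 → (0, 4)

Evaluating z = 5u + 4v at each vertex:
  (0, 0): z = 0
  (4, 0): z = 20
  (0, 4): z = 16

The maximum is at (4, 0) with z = 20.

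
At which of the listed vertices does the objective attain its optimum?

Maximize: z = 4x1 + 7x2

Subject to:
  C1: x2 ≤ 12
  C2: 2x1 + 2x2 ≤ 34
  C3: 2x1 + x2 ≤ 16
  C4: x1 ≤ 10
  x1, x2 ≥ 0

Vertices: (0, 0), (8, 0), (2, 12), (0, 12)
Evaluating z = 4x1 + 7x2 at each vertex:
  (0, 0): z = 0
  (8, 0): z = 32
  (2, 12): z = 92
  (0, 12): z = 84

The largest value is z = 92, attained at (2, 12).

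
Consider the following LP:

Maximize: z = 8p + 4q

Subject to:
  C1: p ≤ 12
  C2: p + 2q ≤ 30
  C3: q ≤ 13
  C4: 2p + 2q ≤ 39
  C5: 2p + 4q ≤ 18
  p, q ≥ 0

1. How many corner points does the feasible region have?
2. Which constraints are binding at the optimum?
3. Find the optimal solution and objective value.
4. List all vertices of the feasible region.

1. 3
2. C5, q ≥ 0
3. p = 9, q = 0, z = 72
4. (0, 0), (9, 0), (0, 4.5)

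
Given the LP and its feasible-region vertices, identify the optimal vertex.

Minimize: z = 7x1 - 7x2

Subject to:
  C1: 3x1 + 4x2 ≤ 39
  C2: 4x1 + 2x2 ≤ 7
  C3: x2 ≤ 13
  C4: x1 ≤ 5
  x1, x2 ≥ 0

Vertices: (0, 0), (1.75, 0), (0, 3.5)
Evaluating z = 7x1 - 7x2 at each vertex:
  (0, 0): z = 0
  (1.75, 0): z = 12.25
  (0, 3.5): z = -24.5

The smallest value is z = -24.5, attained at (0, 3.5).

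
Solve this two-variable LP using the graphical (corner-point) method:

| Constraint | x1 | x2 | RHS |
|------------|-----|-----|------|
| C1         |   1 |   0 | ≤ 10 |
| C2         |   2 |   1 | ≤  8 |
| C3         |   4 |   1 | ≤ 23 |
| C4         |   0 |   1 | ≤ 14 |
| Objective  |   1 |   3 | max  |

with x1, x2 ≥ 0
Each vertex is the intersection of two constraint boundaries that also satisfies all remaining constraints:
  x1 = 0 and x2 = 0 → (0, 0)
  2x1 + x2 = 8 and x2 = 0 → (4, 0)
  2x1 + x2 = 8 and x1 = 0 → (0, 8)

Evaluating z = x1 + 3x2 at each vertex:
  (0, 0): z = 0
  (4, 0): z = 4
  (0, 8): z = 24

The maximum is at (0, 8) with z = 24.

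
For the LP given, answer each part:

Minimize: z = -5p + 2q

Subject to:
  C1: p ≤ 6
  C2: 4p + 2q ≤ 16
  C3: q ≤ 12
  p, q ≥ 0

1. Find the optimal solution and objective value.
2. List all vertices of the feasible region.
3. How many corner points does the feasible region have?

1. p = 4, q = 0, z = -20
2. (0, 0), (4, 0), (0, 8)
3. 3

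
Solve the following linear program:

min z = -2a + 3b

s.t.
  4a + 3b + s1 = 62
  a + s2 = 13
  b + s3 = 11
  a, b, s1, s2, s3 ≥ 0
a = 13, b = 0, z = -26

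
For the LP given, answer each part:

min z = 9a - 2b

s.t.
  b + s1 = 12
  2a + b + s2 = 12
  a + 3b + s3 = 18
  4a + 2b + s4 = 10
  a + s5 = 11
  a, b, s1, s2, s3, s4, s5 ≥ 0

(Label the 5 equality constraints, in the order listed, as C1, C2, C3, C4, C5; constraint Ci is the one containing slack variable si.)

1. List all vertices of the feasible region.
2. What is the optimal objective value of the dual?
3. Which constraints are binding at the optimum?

1. (0, 0), (2.5, 0), (0, 5)
2. -10 (by strong duality, equal to the primal optimum)
3. C4, a ≥ 0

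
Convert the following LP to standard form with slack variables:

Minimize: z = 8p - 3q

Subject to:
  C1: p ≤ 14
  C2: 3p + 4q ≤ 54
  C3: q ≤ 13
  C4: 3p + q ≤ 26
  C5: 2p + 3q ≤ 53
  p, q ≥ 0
min z = 8p - 3q

s.t.
  p + s1 = 14
  3p + 4q + s2 = 54
  q + s3 = 13
  3p + q + s4 = 26
  2p + 3q + s5 = 53
  p, q, s1, s2, s3, s4, s5 ≥ 0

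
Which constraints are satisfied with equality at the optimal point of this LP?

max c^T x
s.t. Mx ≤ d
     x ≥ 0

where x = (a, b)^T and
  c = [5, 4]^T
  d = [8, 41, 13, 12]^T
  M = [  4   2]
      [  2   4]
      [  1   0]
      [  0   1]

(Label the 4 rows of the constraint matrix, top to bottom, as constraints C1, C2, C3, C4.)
Optimal: a = 0, b = 4
Slack at optimum:
  C1: slack = 0 (binding)
  C2: slack = 25
  C3: slack = 13
  C4: slack = 8
  a ≥ 0: a = 0 (binding)
  b ≥ 0: b = 4
Binding constraints: C1, a ≥ 0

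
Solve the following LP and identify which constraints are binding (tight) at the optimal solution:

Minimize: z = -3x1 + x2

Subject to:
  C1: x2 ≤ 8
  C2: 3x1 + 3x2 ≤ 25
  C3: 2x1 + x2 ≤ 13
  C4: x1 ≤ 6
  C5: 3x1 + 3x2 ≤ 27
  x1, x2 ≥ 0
Optimal: x1 = 6, x2 = 0
Binding: C4, x2 ≥ 0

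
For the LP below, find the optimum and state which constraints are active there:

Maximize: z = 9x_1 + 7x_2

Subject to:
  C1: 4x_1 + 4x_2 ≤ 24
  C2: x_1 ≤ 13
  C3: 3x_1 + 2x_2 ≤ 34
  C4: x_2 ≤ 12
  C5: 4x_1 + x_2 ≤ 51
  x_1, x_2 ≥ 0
Optimal: x_1 = 6, x_2 = 0
Slack at optimum:
  C1: slack = 0 (binding)
  C2: slack = 7
  C3: slack = 16
  C4: slack = 12
  C5: slack = 27
  x_1 ≥ 0: x_1 = 6
  x_2 ≥ 0: x_2 = 0 (binding)
Binding constraints: C1, x_2 ≥ 0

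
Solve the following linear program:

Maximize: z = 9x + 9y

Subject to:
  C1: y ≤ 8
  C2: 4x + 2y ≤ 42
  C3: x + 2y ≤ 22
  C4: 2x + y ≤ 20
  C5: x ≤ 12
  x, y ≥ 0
Each vertex is the intersection of two constraint boundaries that also satisfies all remaining constraints:
  x = 0 and y = 0 → (0, 0)
  2x + y = 20 and y = 0 → (10, 0)
  y = 8 and x + 2y = 22 → (6, 8)
  y = 8 and x = 0 → (0, 8)

Evaluating z = 9x + 9y at each vertex:
  (0, 0): z = 0
  (10, 0): z = 90
  (6, 8): z = 126
  (0, 8): z = 72

The maximum is at (6, 8) with z = 126.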